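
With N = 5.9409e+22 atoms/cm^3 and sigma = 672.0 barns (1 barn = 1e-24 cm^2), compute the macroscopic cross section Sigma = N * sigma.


Sigma = N * sigma_barns * 1e-24
Sigma = 5.9409e+22 * 672.0 * 1e-24
Sigma = 39.923 /cm

39.923


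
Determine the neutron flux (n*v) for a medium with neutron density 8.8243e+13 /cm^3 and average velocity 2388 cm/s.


phi = n * v
phi = 8.8243e+13 * 2388
phi = 2.1072e+17 /cm^2/s

2.1072e+17


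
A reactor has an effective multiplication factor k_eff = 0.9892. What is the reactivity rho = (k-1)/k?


rho = (k_eff - 1) / k_eff
rho = (0.9892 - 1) / 0.9892
rho = -0.010918

-0.010918


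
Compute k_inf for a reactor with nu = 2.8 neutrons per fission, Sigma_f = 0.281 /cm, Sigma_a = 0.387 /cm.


k_inf = nu * Sigma_f / Sigma_a
k_inf = 2.8 * 0.281 / 0.387
k_inf = 2.0331

2.0331


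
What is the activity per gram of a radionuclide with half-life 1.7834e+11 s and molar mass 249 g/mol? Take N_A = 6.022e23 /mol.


lambda = ln(2) / t_half = ln(2) / 1.7834e+11 = 3.886661e-12 /s
SA = lambda * N_A / M
SA = 3.886661e-12 * 6.022e23 / 249
SA = 9.3998e+09 Bq/g

9.3998e+09


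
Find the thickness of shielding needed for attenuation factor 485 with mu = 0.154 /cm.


x = ln(factor) / mu
x = ln(485) / 0.154
x = 40.157 cm

40.157


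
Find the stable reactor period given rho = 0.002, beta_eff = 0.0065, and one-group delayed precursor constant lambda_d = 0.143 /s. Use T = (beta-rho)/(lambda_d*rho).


T = (beta - rho) / (lambda_d * rho)
T = (0.0065 - 0.002) / (0.143 * 0.002)
T = 15.734 s

15.734


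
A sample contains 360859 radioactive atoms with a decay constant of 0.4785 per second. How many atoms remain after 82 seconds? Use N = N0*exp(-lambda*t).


N = N0 * exp(-lambda * t)
N = 360859 * exp(-0.4785 * 82)
N = 3.2879e-12

3.2879e-12


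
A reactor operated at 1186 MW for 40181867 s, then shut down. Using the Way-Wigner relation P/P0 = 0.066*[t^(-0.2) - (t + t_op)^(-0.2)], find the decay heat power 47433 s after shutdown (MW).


P/P0 = 0.066 * [t^(-0.2) - (t + t_op)^(-0.2)]
P/P0 = 0.066 * [47433^(-0.2) - (47433 + 40181867)^(-0.2)]
P/P0 = 0.066 * [0.1160871 - 0.03013641] = 0.005672746
P = 1186 * 0.005672746 = 6.7279 MW

6.7279


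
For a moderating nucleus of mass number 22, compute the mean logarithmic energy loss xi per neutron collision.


xi = 1 + (A-1)^2/(2A) * ln((A-1)/(A+1))
xi = 1 + (22-1)^2/(2*22) * ln((22-1)/(22 +1))
xi = 0.088215

0.088215


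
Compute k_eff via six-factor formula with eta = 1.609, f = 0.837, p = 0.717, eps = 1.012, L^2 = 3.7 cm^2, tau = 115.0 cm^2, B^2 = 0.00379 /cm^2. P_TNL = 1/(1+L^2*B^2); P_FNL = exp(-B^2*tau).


k_inf = eta*f*p*eps = 1.609*0.837*0.717*1.012 = 0.9771949
P_TNL = 1/(1 + L^2*B^2) = 1/(1 + 3.7*0.00379) = 0.9861709
P_FNL = exp(-B^2*tau) = exp(-0.00379*115.0) = 0.6467147
k_eff = k_inf * P_TNL * P_FNL = 0.9771949 * 0.9861709 * 0.6467147
k_eff = 0.62323

0.62323


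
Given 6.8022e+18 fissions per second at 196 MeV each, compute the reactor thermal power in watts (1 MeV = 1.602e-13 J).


P = fission_rate * E_MeV * 1.602e-13
P = 6.8022e+18 * 196 * 1.602e-13
P = 2.1358e+08 W

2.1358e+08


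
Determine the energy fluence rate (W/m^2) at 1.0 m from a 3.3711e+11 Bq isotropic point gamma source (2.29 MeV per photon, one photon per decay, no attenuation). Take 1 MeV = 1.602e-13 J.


psi = A * E * 1.602e-13 / (4*pi*r^2)
psi = 3.3711e+11 * 2.29 * 1.602e-13 / (4*pi*1.0^2)
psi = 0.0098415 W/m^2

0.0098415


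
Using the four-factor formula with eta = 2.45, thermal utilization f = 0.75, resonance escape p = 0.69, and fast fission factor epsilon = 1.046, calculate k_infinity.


k_inf = eta * f * p * epsilon
k_inf = 2.45 * 0.75 * 0.69 * 1.046
k_inf = 1.3262

1.3262


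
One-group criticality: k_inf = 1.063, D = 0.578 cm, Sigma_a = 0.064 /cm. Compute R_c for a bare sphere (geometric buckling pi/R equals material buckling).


L^2 = D / Sigma_a = 0.578 / 0.064 = 9.031250 cm^2
B_m^2 = (k_inf - 1) / L^2 = (1.063 - 1) / 9.031250 = 0.006975779 /cm^2
For a bare sphere: B_g = pi/R, so R_c = pi / sqrt(B_m^2)
R_c = pi / sqrt(0.006975779) = 37.614 cm

37.614


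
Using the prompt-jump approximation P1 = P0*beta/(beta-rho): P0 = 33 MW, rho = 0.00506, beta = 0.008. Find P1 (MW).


P1/P0 = beta / (beta - rho)
P1/P0 = 0.008 / (0.008 - 0.00506) = 2.721088
P1 = 33 * 2.721088 = 89.796 MW

89.796


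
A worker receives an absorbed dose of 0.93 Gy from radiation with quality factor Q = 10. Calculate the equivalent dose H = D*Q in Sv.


H = D * Q
H = 0.93 * 10
H = 9.3000 Sv

9.3000


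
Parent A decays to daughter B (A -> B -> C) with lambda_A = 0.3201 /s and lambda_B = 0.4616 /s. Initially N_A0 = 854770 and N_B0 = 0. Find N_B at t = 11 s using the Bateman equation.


N_B(t) = lambda_A * N_A0 / (lambda_B - lambda_A) * [exp(-lambda_A*t) - exp(-lambda_B*t)]
exp(-0.3201*11) = 0.02956689; exp(-0.4616*11) = 0.006234855
N_B = 0.3201 * 854770 / (0.4616 - 0.3201) * (0.02956689 - 0.006234855)
N_B = 45116

45116


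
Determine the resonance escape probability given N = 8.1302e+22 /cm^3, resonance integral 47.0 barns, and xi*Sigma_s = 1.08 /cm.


p = exp(-N * I * 1e-24 / (xi*Sigma_s))
p = exp(-8.1302e+22 * 47.0 * 1e-24 / 1.08)
p = 0.029067

0.029067


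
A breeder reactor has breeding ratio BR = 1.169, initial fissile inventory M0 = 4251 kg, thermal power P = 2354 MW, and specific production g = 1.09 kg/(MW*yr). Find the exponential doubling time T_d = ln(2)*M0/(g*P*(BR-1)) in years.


Breeding gain G = BR - 1 = 1.169 - 1 = 0.169
Fissile production rate = g * P * G = 1.09 * 2354 * 0.169 = 433.63034 kg/yr
T_d = ln(2) * M0 / (g * P * G)
T_d = ln(2) * 4251 / 433.63034 = 6.7951 yr

6.7951


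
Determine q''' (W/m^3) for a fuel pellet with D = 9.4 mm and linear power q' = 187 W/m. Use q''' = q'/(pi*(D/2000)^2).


r = D / 2 / 1000 = 9.4 / 2 / 1000 = 0.0047 m
q''' = q' / (pi * r^2)
q''' = 187 / (pi * 0.0047^2)
q''' = 2.6946e+06 W/m^3

2.6946e+06


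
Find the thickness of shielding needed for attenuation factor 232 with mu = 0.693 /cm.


x = ln(factor) / mu
x = ln(232) / 0.693
x = 7.8596 cm

7.8596


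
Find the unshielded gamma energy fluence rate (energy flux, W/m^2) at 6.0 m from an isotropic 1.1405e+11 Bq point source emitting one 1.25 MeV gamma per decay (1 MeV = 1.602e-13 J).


psi = A * E * 1.602e-13 / (4*pi*r^2)
psi = 1.1405e+11 * 1.25 * 1.602e-13 / (4*pi*6.0^2)
psi = 5.0484e-05 W/m^2

5.0484e-05


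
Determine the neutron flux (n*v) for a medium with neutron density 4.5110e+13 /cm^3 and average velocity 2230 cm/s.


phi = n * v
phi = 4.5110e+13 * 2230
phi = 1.0060e+17 /cm^2/s

1.0060e+17


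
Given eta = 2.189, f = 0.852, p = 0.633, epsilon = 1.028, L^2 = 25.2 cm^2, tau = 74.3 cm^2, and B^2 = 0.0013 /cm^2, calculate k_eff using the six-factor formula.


k_inf = eta*f*p*eps = 2.189*0.852*0.633*1.028 = 1.213618
P_TNL = 1/(1 + L^2*B^2) = 1/(1 + 25.2*0.0013) = 0.9682792
P_FNL = exp(-B^2*tau) = exp(-0.0013*74.3) = 0.9079282
k_eff = k_inf * P_TNL * P_FNL = 1.213618 * 0.9682792 * 0.9079282
k_eff = 1.0669

1.0669


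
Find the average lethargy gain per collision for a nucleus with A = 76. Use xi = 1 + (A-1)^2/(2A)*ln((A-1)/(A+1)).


xi = 1 + (A-1)^2/(2A) * ln((A-1)/(A+1))
xi = 1 + (76-1)^2/(2*76) * ln((76-1)/(76 +1))
xi = 0.026086

0.026086


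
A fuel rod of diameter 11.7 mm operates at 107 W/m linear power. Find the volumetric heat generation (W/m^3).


r = D / 2 / 1000 = 11.7 / 2 / 1000 = 0.00585 m
q''' = q' / (pi * r^2)
q''' = 107 / (pi * 0.00585^2)
q''' = 995227 W/m^3

995227


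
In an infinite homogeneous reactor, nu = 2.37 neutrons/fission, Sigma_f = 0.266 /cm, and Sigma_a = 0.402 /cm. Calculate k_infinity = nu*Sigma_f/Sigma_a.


k_inf = nu * Sigma_f / Sigma_a
k_inf = 2.37 * 0.266 / 0.402
k_inf = 1.5682

1.5682


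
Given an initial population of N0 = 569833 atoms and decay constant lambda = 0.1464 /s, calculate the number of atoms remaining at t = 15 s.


N = N0 * exp(-lambda * t)
N = 569833 * exp(-0.1464 * 15)
N = 63392

63392


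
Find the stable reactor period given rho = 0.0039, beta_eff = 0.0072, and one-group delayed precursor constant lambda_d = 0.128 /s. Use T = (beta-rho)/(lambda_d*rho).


T = (beta - rho) / (lambda_d * rho)
T = (0.0072 - 0.0039) / (0.128 * 0.0039)
T = 6.6106 s

6.6106


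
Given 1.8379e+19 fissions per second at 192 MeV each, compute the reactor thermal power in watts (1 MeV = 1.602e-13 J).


P = fission_rate * E_MeV * 1.602e-13
P = 1.8379e+19 * 192 * 1.602e-13
P = 5.6531e+08 W

5.6531e+08


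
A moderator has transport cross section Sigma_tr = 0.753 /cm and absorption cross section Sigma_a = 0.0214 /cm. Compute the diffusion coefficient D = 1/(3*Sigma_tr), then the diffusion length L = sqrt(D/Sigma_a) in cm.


D = 1 / (3 * Sigma_tr) = 1 / (3 * 0.753) = 0.4426737 cm
L = sqrt(D / Sigma_a)
L = sqrt(0.4426737 / 0.0214)
L = 4.5482 cm

4.5482


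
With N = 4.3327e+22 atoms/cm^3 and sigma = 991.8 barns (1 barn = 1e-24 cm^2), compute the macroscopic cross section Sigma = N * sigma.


Sigma = N * sigma_barns * 1e-24
Sigma = 4.3327e+22 * 991.8 * 1e-24
Sigma = 42.972 /cm

42.972


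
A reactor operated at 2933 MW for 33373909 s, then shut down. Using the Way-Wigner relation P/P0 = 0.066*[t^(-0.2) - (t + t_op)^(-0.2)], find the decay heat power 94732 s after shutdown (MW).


P/P0 = 0.066 * [t^(-0.2) - (t + t_op)^(-0.2)]
P/P0 = 0.066 * [94732^(-0.2) - (94732 + 33373909)^(-0.2)]
P/P0 = 0.066 * [0.1010882 - 0.03126600] = 0.004608265
P = 2933 * 0.004608265 = 13.516 MW

13.516


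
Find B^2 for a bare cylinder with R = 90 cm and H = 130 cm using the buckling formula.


B^2 = (2.405/R)^2 + (pi/H)^2
B^2 = (2.405/90)^2 + (pi/130)^2
B^2 = 0.0012981 /cm^2

0.0012981


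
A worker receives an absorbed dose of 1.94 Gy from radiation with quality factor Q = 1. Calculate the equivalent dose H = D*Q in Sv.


H = D * Q
H = 1.94 * 1
H = 1.9400 Sv

1.9400


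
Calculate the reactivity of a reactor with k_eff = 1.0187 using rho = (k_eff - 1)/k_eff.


rho = (k_eff - 1) / k_eff
rho = (1.0187 - 1) / 1.0187
rho = 0.018357

0.018357


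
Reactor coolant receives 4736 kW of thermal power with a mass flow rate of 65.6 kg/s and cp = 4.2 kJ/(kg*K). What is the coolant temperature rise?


dT = Q / (m_dot * cp)
dT = 4736 / (65.6 * 4.2)
dT = 17.189 C

17.189


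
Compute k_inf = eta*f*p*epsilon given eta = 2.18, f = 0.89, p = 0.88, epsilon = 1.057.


k_inf = eta * f * p * epsilon
k_inf = 2.18 * 0.89 * 0.88 * 1.057
k_inf = 1.8047

1.8047


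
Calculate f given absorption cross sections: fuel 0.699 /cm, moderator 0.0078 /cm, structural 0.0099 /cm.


f = Sigma_a_fuel / (Sigma_a_fuel + Sigma_a_mod + Sigma_a_other)
f = 0.699 / (0.699 + 0.0078 + 0.0099)
f = 0.97530

0.97530


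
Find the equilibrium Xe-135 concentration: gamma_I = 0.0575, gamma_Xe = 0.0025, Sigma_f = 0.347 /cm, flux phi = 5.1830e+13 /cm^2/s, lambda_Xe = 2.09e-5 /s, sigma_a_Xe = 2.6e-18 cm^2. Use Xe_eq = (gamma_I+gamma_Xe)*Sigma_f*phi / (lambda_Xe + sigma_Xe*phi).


Xe_eq = (gamma_I + gamma_Xe) * Sigma_f * phi / (lambda_Xe + sigma_Xe * phi)
Numerator = (0.0575 + 0.0025) * 0.347 * 5.1830e+13 = 1.079101e+12
Denominator = 2.09e-5 + 2.6e-18 * 5.1830e+13 = 1.556580e-04
Xe_eq = 1.079101e+12 / 1.556580e-04 = 6.9325e+15 /cm^3

6.9325e+15


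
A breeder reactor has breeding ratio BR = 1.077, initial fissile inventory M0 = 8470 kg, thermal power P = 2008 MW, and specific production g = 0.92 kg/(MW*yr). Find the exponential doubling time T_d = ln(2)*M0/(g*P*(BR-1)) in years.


Breeding gain G = BR - 1 = 1.077 - 1 = 0.077
Fissile production rate = g * P * G = 0.92 * 2008 * 0.077 = 142.24672 kg/yr
T_d = ln(2) * M0 / (g * P * G)
T_d = ln(2) * 8470 / 142.24672 = 41.273 yr

41.273


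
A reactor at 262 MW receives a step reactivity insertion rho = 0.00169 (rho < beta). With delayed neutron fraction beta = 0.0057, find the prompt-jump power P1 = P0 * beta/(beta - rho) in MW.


P1/P0 = beta / (beta - rho)
P1/P0 = 0.0057 / (0.0057 - 0.00169) = 1.421446
P1 = 262 * 1.421446 = 372.42 MW

372.42


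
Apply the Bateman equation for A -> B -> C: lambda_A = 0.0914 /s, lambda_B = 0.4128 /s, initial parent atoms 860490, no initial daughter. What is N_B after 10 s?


N_B(t) = lambda_A * N_A0 / (lambda_B - lambda_A) * [exp(-lambda_A*t) - exp(-lambda_B*t)]
exp(-0.0914*10) = 0.4009173; exp(-0.4128*10) = 0.01611508
N_B = 0.0914 * 860490 / (0.4128 - 0.0914) * (0.4009173 - 0.01611508)
N_B = 94164

94164


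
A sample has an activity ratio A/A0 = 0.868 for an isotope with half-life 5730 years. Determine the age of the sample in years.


lambda = ln(2) / t_half = ln(2) / 5730 = 1.209681e-04 /yr
t = -ln(A/A0) / lambda
t = -ln(0.868) / 1.209681e-04
t = 1170.3 yr

1170.3


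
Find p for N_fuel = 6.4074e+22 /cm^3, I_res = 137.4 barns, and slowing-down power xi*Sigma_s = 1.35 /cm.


p = exp(-N * I * 1e-24 / (xi*Sigma_s))
p = exp(-6.4074e+22 * 137.4 * 1e-24 / 1.35)
p = 0.0014717

0.0014717


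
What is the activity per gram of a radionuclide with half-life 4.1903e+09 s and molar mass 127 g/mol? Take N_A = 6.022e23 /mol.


lambda = ln(2) / t_half = ln(2) / 4.1903e+09 = 1.654171e-10 /s
SA = lambda * N_A / M
SA = 1.654171e-10 * 6.022e23 / 127
SA = 7.8436e+11 Bq/g

7.8436e+11


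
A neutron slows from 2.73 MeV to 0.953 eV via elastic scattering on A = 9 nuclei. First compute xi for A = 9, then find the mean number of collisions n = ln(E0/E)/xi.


xi = 1 + (A-1)^2/(2A)*ln((A-1)/(A+1)) = 0.2066007 (for A = 9)
n = ln(E0/E) / xi
n = ln(2.73e6 / 0.953) / 0.2066007
n = ln(2.864638e+06) / 0.2066007 = 71.965

71.965


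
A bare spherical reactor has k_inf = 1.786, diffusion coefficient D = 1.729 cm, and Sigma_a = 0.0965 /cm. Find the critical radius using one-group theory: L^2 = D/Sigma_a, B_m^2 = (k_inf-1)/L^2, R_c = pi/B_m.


L^2 = D / Sigma_a = 1.729 / 0.0965 = 17.91710 cm^2
B_m^2 = (k_inf - 1) / L^2 = (1.786 - 1) / 17.91710 = 0.04386871 /cm^2
For a bare sphere: B_g = pi/R, so R_c = pi / sqrt(B_m^2)
R_c = pi / sqrt(0.04386871) = 14.999 cm

14.999


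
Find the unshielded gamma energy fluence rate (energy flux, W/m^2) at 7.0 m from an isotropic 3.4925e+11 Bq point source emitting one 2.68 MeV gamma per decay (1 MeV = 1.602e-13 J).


psi = A * E * 1.602e-13 / (4*pi*r^2)
psi = 3.4925e+11 * 2.68 * 1.602e-13 / (4*pi*7.0^2)
psi = 2.4352e-04 W/m^2

2.4352e-04


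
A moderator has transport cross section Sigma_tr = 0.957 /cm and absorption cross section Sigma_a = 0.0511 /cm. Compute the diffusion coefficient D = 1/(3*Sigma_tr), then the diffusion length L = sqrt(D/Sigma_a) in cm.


D = 1 / (3 * Sigma_tr) = 1 / (3 * 0.957) = 0.3483107 cm
L = sqrt(D / Sigma_a)
L = sqrt(0.3483107 / 0.0511)
L = 2.6108 cm

2.6108


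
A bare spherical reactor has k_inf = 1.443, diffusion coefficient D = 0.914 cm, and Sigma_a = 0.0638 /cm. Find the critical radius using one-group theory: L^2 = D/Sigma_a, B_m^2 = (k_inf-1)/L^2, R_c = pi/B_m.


L^2 = D / Sigma_a = 0.914 / 0.0638 = 14.32602 cm^2
B_m^2 = (k_inf - 1) / L^2 = (1.443 - 1) / 14.32602 = 0.03092275 /cm^2
For a bare sphere: B_g = pi/R, so R_c = pi / sqrt(B_m^2)
R_c = pi / sqrt(0.03092275) = 17.865 cm

17.865


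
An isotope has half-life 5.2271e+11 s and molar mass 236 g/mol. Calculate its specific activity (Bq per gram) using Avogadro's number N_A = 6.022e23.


lambda = ln(2) / t_half = ln(2) / 5.2271e+11 = 1.326065e-12 /s
SA = lambda * N_A / M
SA = 1.326065e-12 * 6.022e23 / 236
SA = 3.3837e+09 Bq/g

3.3837e+09


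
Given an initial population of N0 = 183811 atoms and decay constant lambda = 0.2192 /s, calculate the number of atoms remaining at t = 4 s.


N = N0 * exp(-lambda * t)
N = 183811 * exp(-0.2192 * 4)
N = 76486

76486


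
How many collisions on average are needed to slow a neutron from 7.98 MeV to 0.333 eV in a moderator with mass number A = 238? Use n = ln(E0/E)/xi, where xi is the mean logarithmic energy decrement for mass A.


xi = 1 + (A-1)^2/(2A)*ln((A-1)/(A+1)) = 0.008379872 (for A = 238)
n = ln(E0/E) / xi
n = ln(7.98e6 / 0.333) / 0.008379872
n = ln(2.396396e+07) / 0.008379872 = 2027.7

2027.7


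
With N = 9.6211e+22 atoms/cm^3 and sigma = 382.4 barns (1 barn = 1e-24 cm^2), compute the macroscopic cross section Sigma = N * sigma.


Sigma = N * sigma_barns * 1e-24
Sigma = 9.6211e+22 * 382.4 * 1e-24
Sigma = 36.791 /cm

36.791


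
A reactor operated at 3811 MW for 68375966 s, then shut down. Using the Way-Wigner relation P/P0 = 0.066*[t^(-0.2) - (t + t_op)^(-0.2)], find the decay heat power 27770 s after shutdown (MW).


P/P0 = 0.066 * [t^(-0.2) - (t + t_op)^(-0.2)]
P/P0 = 0.066 * [27770^(-0.2) - (27770 + 68375966)^(-0.2)]
P/P0 = 0.066 * [0.1292066 - 0.02710092] = 0.006738975
P = 3811 * 0.006738975 = 25.682 MW

25.682


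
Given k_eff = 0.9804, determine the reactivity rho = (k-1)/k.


rho = (k_eff - 1) / k_eff
rho = (0.9804 - 1) / 0.9804
rho = -0.019992

-0.019992


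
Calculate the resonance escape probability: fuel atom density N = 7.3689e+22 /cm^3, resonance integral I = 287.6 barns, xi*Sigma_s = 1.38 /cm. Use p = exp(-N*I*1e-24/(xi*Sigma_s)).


p = exp(-N * I * 1e-24 / (xi*Sigma_s))
p = exp(-7.3689e+22 * 287.6 * 1e-24 / 1.38)
p = 2.1402e-07

2.1402e-07


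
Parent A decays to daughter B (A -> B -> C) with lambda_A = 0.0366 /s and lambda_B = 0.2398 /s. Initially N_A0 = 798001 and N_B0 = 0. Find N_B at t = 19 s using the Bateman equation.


N_B(t) = lambda_A * N_A0 / (lambda_B - lambda_A) * [exp(-lambda_A*t) - exp(-lambda_B*t)]
exp(-0.0366*19) = 0.4988749; exp(-0.2398*19) = 0.01050189
N_B = 0.0366 * 798001 / (0.2398 - 0.0366) * (0.4988749 - 0.01050189)
N_B = 70196

70196


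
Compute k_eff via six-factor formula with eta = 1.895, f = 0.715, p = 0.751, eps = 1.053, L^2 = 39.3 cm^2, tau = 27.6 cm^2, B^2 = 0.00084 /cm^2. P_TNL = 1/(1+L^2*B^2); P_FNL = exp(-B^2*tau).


k_inf = eta*f*p*eps = 1.895*0.715*0.751*1.053 = 1.071479
P_TNL = 1/(1 + L^2*B^2) = 1/(1 + 39.3*0.00084) = 0.9680430
P_FNL = exp(-B^2*tau) = exp(-0.00084*27.6) = 0.9770827
k_eff = k_inf * P_TNL * P_FNL = 1.071479 * 0.9680430 * 0.9770827
k_eff = 1.0135

1.0135


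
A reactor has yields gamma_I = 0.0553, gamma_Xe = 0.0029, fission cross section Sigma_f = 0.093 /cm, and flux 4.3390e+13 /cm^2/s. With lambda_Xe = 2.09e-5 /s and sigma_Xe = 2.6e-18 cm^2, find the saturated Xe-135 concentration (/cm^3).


Xe_eq = (gamma_I + gamma_Xe) * Sigma_f * phi / (lambda_Xe + sigma_Xe * phi)
Numerator = (0.0553 + 0.0029) * 0.093 * 4.3390e+13 = 2.348527e+11
Denominator = 2.09e-5 + 2.6e-18 * 4.3390e+13 = 1.337140e-04
Xe_eq = 2.348527e+11 / 1.337140e-04 = 1.7564e+15 /cm^3

1.7564e+15


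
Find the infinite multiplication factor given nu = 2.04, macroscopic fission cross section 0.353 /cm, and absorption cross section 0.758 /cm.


k_inf = nu * Sigma_f / Sigma_a
k_inf = 2.04 * 0.353 / 0.758
k_inf = 0.95003

0.95003


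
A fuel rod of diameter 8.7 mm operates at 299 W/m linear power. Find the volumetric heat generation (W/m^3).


r = D / 2 / 1000 = 8.7 / 2 / 1000 = 0.00435 m
q''' = q' / (pi * r^2)
q''' = 299 / (pi * 0.00435^2)
q''' = 5.0297e+06 W/m^3

5.0297e+06


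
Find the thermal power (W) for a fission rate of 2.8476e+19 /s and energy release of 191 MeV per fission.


P = fission_rate * E_MeV * 1.602e-13
P = 2.8476e+19 * 191 * 1.602e-13
P = 8.7131e+08 W

8.7131e+08


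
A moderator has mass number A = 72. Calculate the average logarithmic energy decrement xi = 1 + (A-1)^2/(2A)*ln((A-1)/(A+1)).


xi = 1 + (A-1)^2/(2A) * ln((A-1)/(A+1))
xi = 1 + (72-1)^2/(2*72) * ln((72-1)/(72 +1))
xi = 0.027522

0.027522


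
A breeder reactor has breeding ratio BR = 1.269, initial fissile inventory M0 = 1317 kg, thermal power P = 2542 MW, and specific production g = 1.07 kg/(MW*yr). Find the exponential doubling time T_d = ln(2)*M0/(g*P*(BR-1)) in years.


Breeding gain G = BR - 1 = 1.269 - 1 = 0.269
Fissile production rate = g * P * G = 1.07 * 2542 * 0.269 = 731.66386 kg/yr
T_d = ln(2) * M0 / (g * P * G)
T_d = ln(2) * 1317 / 731.66386 = 1.2477 yr

1.2477


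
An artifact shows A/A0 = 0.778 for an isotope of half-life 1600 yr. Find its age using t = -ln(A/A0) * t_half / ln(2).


lambda = ln(2) / t_half = ln(2) / 1600 = 4.332170e-04 /yr
t = -ln(A/A0) / lambda
t = -ln(0.778) / 4.332170e-04
t = 579.45 yr

579.45


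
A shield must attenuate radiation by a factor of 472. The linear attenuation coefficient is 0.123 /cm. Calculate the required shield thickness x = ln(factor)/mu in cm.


x = ln(factor) / mu
x = ln(472) / 0.123
x = 50.057 cm

50.057


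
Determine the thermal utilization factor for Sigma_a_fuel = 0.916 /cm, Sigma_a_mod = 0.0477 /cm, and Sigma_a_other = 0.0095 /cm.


f = Sigma_a_fuel / (Sigma_a_fuel + Sigma_a_mod + Sigma_a_other)
f = 0.916 / (0.916 + 0.0477 + 0.0095)
f = 0.94122

0.94122


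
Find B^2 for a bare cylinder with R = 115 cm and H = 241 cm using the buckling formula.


B^2 = (2.405/R)^2 + (pi/H)^2
B^2 = (2.405/115)^2 + (pi/241)^2
B^2 = 6.0728e-04 /cm^2

6.0728e-04


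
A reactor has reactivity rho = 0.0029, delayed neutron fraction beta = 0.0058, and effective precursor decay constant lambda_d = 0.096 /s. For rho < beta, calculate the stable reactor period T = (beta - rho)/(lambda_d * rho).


T = (beta - rho) / (lambda_d * rho)
T = (0.0058 - 0.0029) / (0.096 * 0.0029)
T = 10.417 s

10.417


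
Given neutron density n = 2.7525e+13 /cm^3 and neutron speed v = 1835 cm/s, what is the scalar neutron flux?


phi = n * v
phi = 2.7525e+13 * 1835
phi = 5.0508e+16 /cm^2/s

5.0508e+16


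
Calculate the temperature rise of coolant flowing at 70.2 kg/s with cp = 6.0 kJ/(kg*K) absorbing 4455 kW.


dT = Q / (m_dot * cp)
dT = 4455 / (70.2 * 6.0)
dT = 10.577 C

10.577


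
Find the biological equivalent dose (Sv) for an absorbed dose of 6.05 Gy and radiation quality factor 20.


H = D * Q
H = 6.05 * 20
H = 121.00 Sv

121.00


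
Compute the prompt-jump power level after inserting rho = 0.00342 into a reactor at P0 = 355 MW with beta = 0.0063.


P1/P0 = beta / (beta - rho)
P1/P0 = 0.0063 / (0.0063 - 0.00342) = 2.187500
P1 = 355 * 2.187500 = 776.56 MW

776.56


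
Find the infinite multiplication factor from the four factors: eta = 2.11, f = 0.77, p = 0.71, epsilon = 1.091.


k_inf = eta * f * p * epsilon
k_inf = 2.11 * 0.77 * 0.71 * 1.091
k_inf = 1.2585

1.2585


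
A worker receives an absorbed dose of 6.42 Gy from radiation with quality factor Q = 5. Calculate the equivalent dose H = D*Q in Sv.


H = D * Q
H = 6.42 * 5
H = 32.100 Sv

32.100


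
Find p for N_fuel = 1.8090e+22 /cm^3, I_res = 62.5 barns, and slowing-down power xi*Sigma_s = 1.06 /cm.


p = exp(-N * I * 1e-24 / (xi*Sigma_s))
p = exp(-1.8090e+22 * 62.5 * 1e-24 / 1.06)
p = 0.34417

0.34417


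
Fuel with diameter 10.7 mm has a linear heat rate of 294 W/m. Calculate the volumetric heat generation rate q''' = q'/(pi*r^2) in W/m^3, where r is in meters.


r = D / 2 / 1000 = 10.7 / 2 / 1000 = 0.00535 m
q''' = q' / (pi * r^2)
q''' = 294 / (pi * 0.00535^2)
q''' = 3.2696e+06 W/m^3

3.2696e+06


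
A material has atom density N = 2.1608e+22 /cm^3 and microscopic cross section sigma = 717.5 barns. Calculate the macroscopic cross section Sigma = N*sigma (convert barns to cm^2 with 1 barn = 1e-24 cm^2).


Sigma = N * sigma_barns * 1e-24
Sigma = 2.1608e+22 * 717.5 * 1e-24
Sigma = 15.504 /cm

15.504


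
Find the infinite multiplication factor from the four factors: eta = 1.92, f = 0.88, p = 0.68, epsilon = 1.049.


k_inf = eta * f * p * epsilon
k_inf = 1.92 * 0.88 * 0.68 * 1.049
k_inf = 1.2052

1.2052


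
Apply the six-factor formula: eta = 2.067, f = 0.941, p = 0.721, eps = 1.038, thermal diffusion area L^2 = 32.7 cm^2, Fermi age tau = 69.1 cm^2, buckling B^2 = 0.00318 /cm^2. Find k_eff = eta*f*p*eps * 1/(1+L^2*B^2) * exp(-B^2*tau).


k_inf = eta*f*p*eps = 2.067*0.941*0.721*1.038 = 1.455669
P_TNL = 1/(1 + L^2*B^2) = 1/(1 + 32.7*0.00318) = 0.9058086
P_FNL = exp(-B^2*tau) = exp(-0.00318*69.1) = 0.8027291
k_eff = k_inf * P_TNL * P_FNL = 1.455669 * 0.9058086 * 0.8027291
k_eff = 1.0584

1.0584


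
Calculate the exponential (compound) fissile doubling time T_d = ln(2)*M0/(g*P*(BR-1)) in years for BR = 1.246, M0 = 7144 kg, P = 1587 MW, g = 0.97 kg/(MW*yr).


Breeding gain G = BR - 1 = 1.246 - 1 = 0.246
Fissile production rate = g * P * G = 0.97 * 1587 * 0.246 = 378.68994 kg/yr
T_d = ln(2) * M0 / (g * P * G)
T_d = ln(2) * 7144 / 378.68994 = 13.076 yr

13.076


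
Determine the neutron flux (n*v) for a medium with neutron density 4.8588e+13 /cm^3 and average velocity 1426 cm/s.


phi = n * v
phi = 4.8588e+13 * 1426
phi = 6.9286e+16 /cm^2/s

6.9286e+16


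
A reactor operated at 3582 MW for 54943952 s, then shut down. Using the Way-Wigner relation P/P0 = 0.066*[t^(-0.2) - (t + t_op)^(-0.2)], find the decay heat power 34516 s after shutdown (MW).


P/P0 = 0.066 * [t^(-0.2) - (t + t_op)^(-0.2)]
P/P0 = 0.066 * [34516^(-0.2) - (34516 + 54943952)^(-0.2)]
P/P0 = 0.066 * [0.1237075 - 0.02831141] = 0.006296142
P = 3582 * 0.006296142 = 22.553 MW

22.553


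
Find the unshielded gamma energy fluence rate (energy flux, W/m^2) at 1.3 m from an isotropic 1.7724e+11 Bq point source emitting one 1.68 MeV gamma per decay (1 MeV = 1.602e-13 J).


psi = A * E * 1.602e-13 / (4*pi*r^2)
psi = 1.7724e+11 * 1.68 * 1.602e-13 / (4*pi*1.3^2)
psi = 0.0022461 W/m^2

0.0022461


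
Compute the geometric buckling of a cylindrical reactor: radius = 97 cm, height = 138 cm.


B^2 = (2.405/R)^2 + (pi/H)^2
B^2 = (2.405/97)^2 + (pi/138)^2
B^2 = 0.0011330 /cm^2

0.0011330


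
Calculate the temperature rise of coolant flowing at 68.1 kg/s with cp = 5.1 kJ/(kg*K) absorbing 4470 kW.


dT = Q / (m_dot * cp)
dT = 4470 / (68.1 * 5.1)
dT = 12.870 C

12.870


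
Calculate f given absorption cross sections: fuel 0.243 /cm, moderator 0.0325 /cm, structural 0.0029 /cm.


f = Sigma_a_fuel / (Sigma_a_fuel + Sigma_a_mod + Sigma_a_other)
f = 0.243 / (0.243 + 0.0325 + 0.0029)
f = 0.87284

0.87284


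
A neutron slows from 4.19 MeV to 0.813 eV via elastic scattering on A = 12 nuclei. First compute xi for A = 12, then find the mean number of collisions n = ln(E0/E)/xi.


xi = 1 + (A-1)^2/(2A)*ln((A-1)/(A+1)) = 0.1577690 (for A = 12)
n = ln(E0/E) / xi
n = ln(4.19e6 / 0.813) / 0.1577690
n = ln(5.153752e+06) / 0.1577690 = 97.961

97.961


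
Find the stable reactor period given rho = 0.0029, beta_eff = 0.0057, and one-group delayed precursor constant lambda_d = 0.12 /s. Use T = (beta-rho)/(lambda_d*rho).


T = (beta - rho) / (lambda_d * rho)
T = (0.0057 - 0.0029) / (0.12 * 0.0029)
T = 8.0460 s

8.0460


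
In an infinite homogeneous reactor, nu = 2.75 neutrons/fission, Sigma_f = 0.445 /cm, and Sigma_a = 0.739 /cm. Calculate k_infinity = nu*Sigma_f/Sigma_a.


k_inf = nu * Sigma_f / Sigma_a
k_inf = 2.75 * 0.445 / 0.739
k_inf = 1.6560

1.6560


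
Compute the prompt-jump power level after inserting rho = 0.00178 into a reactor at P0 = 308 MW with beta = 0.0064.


P1/P0 = beta / (beta - rho)
P1/P0 = 0.0064 / (0.0064 - 0.00178) = 1.385281
P1 = 308 * 1.385281 = 426.67 MW

426.67


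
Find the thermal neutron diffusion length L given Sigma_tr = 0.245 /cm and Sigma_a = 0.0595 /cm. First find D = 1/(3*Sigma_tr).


D = 1 / (3 * Sigma_tr) = 1 / (3 * 0.245) = 1.360544 cm
L = sqrt(D / Sigma_a)
L = sqrt(1.360544 / 0.0595)
L = 4.7819 cm

4.7819


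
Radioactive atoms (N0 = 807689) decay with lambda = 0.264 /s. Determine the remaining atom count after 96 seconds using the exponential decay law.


N = N0 * exp(-lambda * t)
N = 807689 * exp(-0.264 * 96)
N = 7.9522e-06

7.9522e-06


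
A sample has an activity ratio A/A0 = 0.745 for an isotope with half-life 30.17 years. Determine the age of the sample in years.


lambda = ln(2) / t_half = ln(2) / 30.17 = 0.02297472 /yr
t = -ln(A/A0) / lambda
t = -ln(0.745) / 0.02297472
t = 12.813 yr

12.813


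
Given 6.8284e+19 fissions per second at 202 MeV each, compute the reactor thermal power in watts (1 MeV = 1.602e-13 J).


P = fission_rate * E_MeV * 1.602e-13
P = 6.8284e+19 * 202 * 1.602e-13
P = 2.2097e+09 W

2.2097e+09


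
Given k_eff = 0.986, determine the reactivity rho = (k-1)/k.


rho = (k_eff - 1) / k_eff
rho = (0.986 - 1) / 0.986
rho = -0.014199

-0.014199


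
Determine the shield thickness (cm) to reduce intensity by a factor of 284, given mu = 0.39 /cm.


x = ln(factor) / mu
x = ln(284) / 0.39
x = 14.485 cm

14.485


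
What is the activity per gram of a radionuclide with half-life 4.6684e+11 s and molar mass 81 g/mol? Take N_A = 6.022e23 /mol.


lambda = ln(2) / t_half = ln(2) / 4.6684e+11 = 1.484764e-12 /s
SA = lambda * N_A / M
SA = 1.484764e-12 * 6.022e23 / 81
SA = 1.1039e+10 Bq/g

1.1039e+10


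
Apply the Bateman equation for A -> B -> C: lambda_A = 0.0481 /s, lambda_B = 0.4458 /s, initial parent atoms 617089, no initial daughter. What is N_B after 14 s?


N_B(t) = lambda_A * N_A0 / (lambda_B - lambda_A) * [exp(-lambda_A*t) - exp(-lambda_B*t)]
exp(-0.0481*14) = 0.5099717; exp(-0.4458*14) = 0.001947517
N_B = 0.0481 * 617089 / (0.4458 - 0.0481) * (0.5099717 - 0.001947517)
N_B = 37916

37916


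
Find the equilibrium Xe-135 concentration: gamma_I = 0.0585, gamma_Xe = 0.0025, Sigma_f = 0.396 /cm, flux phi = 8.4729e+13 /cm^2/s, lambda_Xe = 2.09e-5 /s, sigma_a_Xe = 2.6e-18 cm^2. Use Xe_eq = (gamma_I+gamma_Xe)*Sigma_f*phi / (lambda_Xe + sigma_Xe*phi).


Xe_eq = (gamma_I + gamma_Xe) * Sigma_f * phi / (lambda_Xe + sigma_Xe * phi)
Numerator = (0.0585 + 0.0025) * 0.396 * 8.4729e+13 = 2.046714e+12
Denominator = 2.09e-5 + 2.6e-18 * 8.4729e+13 = 2.411954e-04
Xe_eq = 2.046714e+12 / 2.411954e-04 = 8.4857e+15 /cm^3

8.4857e+15


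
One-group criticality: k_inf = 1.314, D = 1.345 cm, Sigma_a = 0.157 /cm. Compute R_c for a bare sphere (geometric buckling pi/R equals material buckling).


L^2 = D / Sigma_a = 1.345 / 0.157 = 8.566879 cm^2
B_m^2 = (k_inf - 1) / L^2 = (1.314 - 1) / 8.566879 = 0.03665279 /cm^2
For a bare sphere: B_g = pi/R, so R_c = pi / sqrt(B_m^2)
R_c = pi / sqrt(0.03665279) = 16.410 cm

16.410


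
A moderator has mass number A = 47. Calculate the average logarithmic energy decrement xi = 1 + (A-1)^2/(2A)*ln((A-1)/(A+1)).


xi = 1 + (A-1)^2/(2A) * ln((A-1)/(A+1))
xi = 1 + (47-1)^2/(2*47) * ln((47-1)/(47 +1))
xi = 0.041956

0.041956


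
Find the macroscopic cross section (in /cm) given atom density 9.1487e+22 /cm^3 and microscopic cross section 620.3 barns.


Sigma = N * sigma_barns * 1e-24
Sigma = 9.1487e+22 * 620.3 * 1e-24
Sigma = 56.749 /cm

56.749


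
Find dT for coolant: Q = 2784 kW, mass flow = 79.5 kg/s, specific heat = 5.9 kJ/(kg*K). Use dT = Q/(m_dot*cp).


dT = Q / (m_dot * cp)
dT = 2784 / (79.5 * 5.9)
dT = 5.9354 C

5.9354


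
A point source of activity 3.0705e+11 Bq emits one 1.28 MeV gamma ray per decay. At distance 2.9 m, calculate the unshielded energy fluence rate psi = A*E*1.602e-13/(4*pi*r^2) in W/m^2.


psi = A * E * 1.602e-13 / (4*pi*r^2)
psi = 3.0705e+11 * 1.28 * 1.602e-13 / (4*pi*2.9^2)
psi = 5.9577e-04 W/m^2

5.9577e-04


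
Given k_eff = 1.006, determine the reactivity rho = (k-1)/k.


rho = (k_eff - 1) / k_eff
rho = (1.006 - 1) / 1.006
rho = 0.0059642

0.0059642


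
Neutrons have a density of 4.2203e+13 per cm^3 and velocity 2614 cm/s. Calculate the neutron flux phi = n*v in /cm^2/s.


phi = n * v
phi = 4.2203e+13 * 2614
phi = 1.1032e+17 /cm^2/s

1.1032e+17


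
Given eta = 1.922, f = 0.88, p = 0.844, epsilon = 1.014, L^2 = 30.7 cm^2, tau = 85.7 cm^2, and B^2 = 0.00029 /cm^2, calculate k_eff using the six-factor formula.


k_inf = eta*f*p*eps = 1.922*0.88*0.844*1.014 = 1.447493
P_TNL = 1/(1 + L^2*B^2) = 1/(1 + 30.7*0.00029) = 0.9911756
P_FNL = exp(-B^2*tau) = exp(-0.00029*85.7) = 0.9754533
k_eff = k_inf * P_TNL * P_FNL = 1.447493 * 0.9911756 * 0.9754533
k_eff = 1.3995

1.3995


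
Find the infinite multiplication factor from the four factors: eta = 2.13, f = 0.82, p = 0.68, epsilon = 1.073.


k_inf = eta * f * p * epsilon
k_inf = 2.13 * 0.82 * 0.68 * 1.073
k_inf = 1.2744

1.2744


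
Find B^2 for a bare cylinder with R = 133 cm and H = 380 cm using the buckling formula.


B^2 = (2.405/R)^2 + (pi/H)^2
B^2 = (2.405/133)^2 + (pi/380)^2
B^2 = 3.9533e-04 /cm^2

3.9533e-04


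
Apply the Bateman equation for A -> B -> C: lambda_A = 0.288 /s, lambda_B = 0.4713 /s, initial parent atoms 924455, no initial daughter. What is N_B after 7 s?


N_B(t) = lambda_A * N_A0 / (lambda_B - lambda_A) * [exp(-lambda_A*t) - exp(-lambda_B*t)]
exp(-0.288*7) = 0.1331871; exp(-0.4713*7) = 0.03691638
N_B = 0.288 * 924455 / (0.4713 - 0.288) * (0.1331871 - 0.03691638)
N_B = 139833

139833


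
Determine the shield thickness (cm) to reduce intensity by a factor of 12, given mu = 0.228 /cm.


x = ln(factor) / mu
x = ln(12) / 0.228
x = 10.899 cm

10.899


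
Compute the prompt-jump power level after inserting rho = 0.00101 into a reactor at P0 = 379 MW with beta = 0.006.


P1/P0 = beta / (beta - rho)
P1/P0 = 0.006 / (0.006 - 0.00101) = 1.202405
P1 = 379 * 1.202405 = 455.71 MW

455.71


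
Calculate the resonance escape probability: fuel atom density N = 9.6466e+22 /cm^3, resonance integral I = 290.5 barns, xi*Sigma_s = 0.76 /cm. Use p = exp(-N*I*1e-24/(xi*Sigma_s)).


p = exp(-N * I * 1e-24 / (xi*Sigma_s))
p = exp(-9.6466e+22 * 290.5 * 1e-24 / 0.76)
p = 9.6899e-17

9.6899e-17


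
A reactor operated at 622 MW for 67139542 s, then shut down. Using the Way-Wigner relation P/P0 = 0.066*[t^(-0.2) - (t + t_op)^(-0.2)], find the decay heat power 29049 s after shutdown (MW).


P/P0 = 0.066 * [t^(-0.2) - (t + t_op)^(-0.2)]
P/P0 = 0.066 * [29049^(-0.2) - (29049 + 67139542)^(-0.2)]
P/P0 = 0.066 * [0.1280483 - 0.02719987] = 0.006655996
P = 622 * 0.006655996 = 4.1400 MW

4.1400


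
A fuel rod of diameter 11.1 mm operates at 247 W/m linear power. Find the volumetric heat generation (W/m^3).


r = D / 2 / 1000 = 11.1 / 2 / 1000 = 0.00555 m
q''' = q' / (pi * r^2)
q''' = 247 / (pi * 0.00555^2)
q''' = 2.5525e+06 W/m^3

2.5525e+06


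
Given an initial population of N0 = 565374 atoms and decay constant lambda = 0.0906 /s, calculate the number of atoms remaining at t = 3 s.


N = N0 * exp(-lambda * t)
N = 565374 * exp(-0.0906 * 3)
N = 430819

430819


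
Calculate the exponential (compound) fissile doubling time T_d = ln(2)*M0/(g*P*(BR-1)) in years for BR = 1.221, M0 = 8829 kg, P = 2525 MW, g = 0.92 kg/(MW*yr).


Breeding gain G = BR - 1 = 1.221 - 1 = 0.221
Fissile production rate = g * P * G = 0.92 * 2525 * 0.221 = 513.383 kg/yr
T_d = ln(2) * M0 / (g * P * G)
T_d = ln(2) * 8829 / 513.383 = 11.921 yr

11.921


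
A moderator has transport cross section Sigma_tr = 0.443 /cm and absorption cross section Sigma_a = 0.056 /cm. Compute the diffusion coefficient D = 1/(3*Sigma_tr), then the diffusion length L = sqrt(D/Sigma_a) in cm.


D = 1 / (3 * Sigma_tr) = 1 / (3 * 0.443) = 0.7524454 cm
L = sqrt(D / Sigma_a)
L = sqrt(0.7524454 / 0.056)
L = 3.6656 cm

3.6656


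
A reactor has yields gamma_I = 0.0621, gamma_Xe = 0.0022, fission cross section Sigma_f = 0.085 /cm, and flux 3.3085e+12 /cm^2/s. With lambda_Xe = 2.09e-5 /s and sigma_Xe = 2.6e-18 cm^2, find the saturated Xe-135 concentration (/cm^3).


Xe_eq = (gamma_I + gamma_Xe) * Sigma_f * phi / (lambda_Xe + sigma_Xe * phi)
Numerator = (0.0621 + 0.0022) * 0.085 * 3.3085e+12 = 1.808261e+10
Denominator = 2.09e-5 + 2.6e-18 * 3.3085e+12 = 2.950210e-05
Xe_eq = 1.808261e+10 / 2.950210e-05 = 6.1293e+14 /cm^3

6.1293e+14


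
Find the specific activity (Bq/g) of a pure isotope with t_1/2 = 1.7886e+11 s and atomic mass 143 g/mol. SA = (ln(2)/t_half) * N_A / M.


lambda = ln(2) / t_half = ln(2) / 1.7886e+11 = 3.875362e-12 /s
SA = lambda * N_A / M
SA = 3.875362e-12 * 6.022e23 / 143
SA = 1.6320e+10 Bq/g

1.6320e+10


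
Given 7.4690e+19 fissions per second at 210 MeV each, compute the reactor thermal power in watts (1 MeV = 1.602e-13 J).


P = fission_rate * E_MeV * 1.602e-13
P = 7.4690e+19 * 210 * 1.602e-13
P = 2.5127e+09 W

2.5127e+09


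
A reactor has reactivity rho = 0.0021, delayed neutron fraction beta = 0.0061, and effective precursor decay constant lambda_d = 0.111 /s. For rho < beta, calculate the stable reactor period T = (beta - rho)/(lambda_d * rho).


T = (beta - rho) / (lambda_d * rho)
T = (0.0061 - 0.0021) / (0.111 * 0.0021)
T = 17.160 s

17.160


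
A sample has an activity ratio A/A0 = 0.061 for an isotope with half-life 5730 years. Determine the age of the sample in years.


lambda = ln(2) / t_half = ln(2) / 5730 = 1.209681e-04 /yr
t = -ln(A/A0) / lambda
t = -ln(0.061) / 1.209681e-04
t = 23121 yr

23121


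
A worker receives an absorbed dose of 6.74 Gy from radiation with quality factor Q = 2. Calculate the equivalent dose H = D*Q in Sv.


H = D * Q
H = 6.74 * 2
H = 13.480 Sv

13.480


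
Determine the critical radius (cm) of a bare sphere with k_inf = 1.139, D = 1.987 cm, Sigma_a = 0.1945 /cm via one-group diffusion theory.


L^2 = D / Sigma_a = 1.987 / 0.1945 = 10.21594 cm^2
B_m^2 = (k_inf - 1) / L^2 = (1.139 - 1) / 10.21594 = 0.01360619 /cm^2
For a bare sphere: B_g = pi/R, so R_c = pi / sqrt(B_m^2)
R_c = pi / sqrt(0.01360619) = 26.933 cm

26.933


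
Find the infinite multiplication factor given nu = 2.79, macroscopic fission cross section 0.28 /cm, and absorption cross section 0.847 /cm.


k_inf = nu * Sigma_f / Sigma_a
k_inf = 2.79 * 0.28 / 0.847
k_inf = 0.92231

0.92231


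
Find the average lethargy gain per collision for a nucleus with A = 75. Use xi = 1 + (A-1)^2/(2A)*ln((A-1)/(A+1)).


xi = 1 + (A-1)^2/(2A) * ln((A-1)/(A+1))
xi = 1 + (75-1)^2/(2*75) * ln((75-1)/(75 +1))
xi = 0.026431

0.026431


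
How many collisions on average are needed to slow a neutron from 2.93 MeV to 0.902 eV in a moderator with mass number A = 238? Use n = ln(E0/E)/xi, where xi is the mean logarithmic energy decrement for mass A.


xi = 1 + (A-1)^2/(2A)*ln((A-1)/(A+1)) = 0.008379872 (for A = 238)
n = ln(E0/E) / xi
n = ln(2.93e6 / 0.902) / 0.008379872
n = ln(3.248337e+06) / 0.008379872 = 1789.2

1789.2


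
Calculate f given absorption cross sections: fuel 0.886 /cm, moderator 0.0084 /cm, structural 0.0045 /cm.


f = Sigma_a_fuel / (Sigma_a_fuel + Sigma_a_mod + Sigma_a_other)
f = 0.886 / (0.886 + 0.0084 + 0.0045)
f = 0.98565

0.98565


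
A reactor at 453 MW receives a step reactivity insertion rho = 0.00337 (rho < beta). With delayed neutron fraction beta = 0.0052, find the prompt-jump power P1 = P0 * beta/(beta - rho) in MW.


P1/P0 = beta / (beta - rho)
P1/P0 = 0.0052 / (0.0052 - 0.00337) = 2.841530
P1 = 453 * 2.841530 = 1287.2 MW

1287.2


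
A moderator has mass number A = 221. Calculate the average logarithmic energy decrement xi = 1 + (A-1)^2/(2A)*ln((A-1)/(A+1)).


xi = 1 + (A-1)^2/(2A) * ln((A-1)/(A+1))
xi = 1 + (221-1)^2/(2*221) * ln((221-1)/(221 +1))
xi = 0.0090225

0.0090225


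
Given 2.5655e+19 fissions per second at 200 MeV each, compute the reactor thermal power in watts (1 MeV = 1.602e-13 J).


P = fission_rate * E_MeV * 1.602e-13
P = 2.5655e+19 * 200 * 1.602e-13
P = 8.2199e+08 W

8.2199e+08


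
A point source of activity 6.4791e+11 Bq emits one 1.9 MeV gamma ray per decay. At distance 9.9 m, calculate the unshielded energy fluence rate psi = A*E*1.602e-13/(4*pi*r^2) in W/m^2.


psi = A * E * 1.602e-13 / (4*pi*r^2)
psi = 6.4791e+11 * 1.9 * 1.602e-13 / (4*pi*9.9^2)
psi = 1.6012e-04 W/m^2

1.6012e-04


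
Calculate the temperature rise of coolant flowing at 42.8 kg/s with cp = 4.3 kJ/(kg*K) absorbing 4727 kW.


dT = Q / (m_dot * cp)
dT = 4727 / (42.8 * 4.3)
dT = 25.685 C

25.685


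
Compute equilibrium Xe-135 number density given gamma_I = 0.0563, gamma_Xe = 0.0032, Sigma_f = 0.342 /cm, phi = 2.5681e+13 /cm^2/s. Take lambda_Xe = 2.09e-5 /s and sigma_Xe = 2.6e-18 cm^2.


Xe_eq = (gamma_I + gamma_Xe) * Sigma_f * phi / (lambda_Xe + sigma_Xe * phi)
Numerator = (0.0563 + 0.0032) * 0.342 * 2.5681e+13 = 5.225827e+11
Denominator = 2.09e-5 + 2.6e-18 * 2.5681e+13 = 8.767060e-05
Xe_eq = 5.225827e+11 / 8.767060e-05 = 5.9608e+15 /cm^3

5.9608e+15
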